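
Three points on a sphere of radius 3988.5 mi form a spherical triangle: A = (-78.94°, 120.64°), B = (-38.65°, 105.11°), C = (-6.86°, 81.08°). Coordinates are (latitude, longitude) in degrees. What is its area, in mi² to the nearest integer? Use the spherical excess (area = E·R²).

2704205 mi²

Side lengths (central angles): a = 0.6717, b = 1.3036, c = 0.7116 rad; semiperimeter s = 1.3434.
By l'Huilier's theorem, tan(E/4) = √[tan(s/2) tan((s−a)/2) tan((s−b)/2) tan((s−c)/2)], giving spherical excess E = 0.1700 rad.
Area = E·R² = 0.1700 × (3988.5)² ≈ 2704205 mi².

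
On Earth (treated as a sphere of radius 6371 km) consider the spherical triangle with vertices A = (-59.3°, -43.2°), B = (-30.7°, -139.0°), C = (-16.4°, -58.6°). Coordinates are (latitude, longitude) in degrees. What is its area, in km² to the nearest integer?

21305812 km²

Side lengths (central angles): a = 1.2852, b = 0.7742, c = 1.1651 rad; semiperimeter s = 1.6123.
By l'Huilier's theorem, tan(E/4) = √[tan(s/2) tan((s−a)/2) tan((s−b)/2) tan((s−c)/2)], giving spherical excess E = 0.5249 rad.
Area = E·R² = 0.5249 × (6371)² ≈ 21305812 km².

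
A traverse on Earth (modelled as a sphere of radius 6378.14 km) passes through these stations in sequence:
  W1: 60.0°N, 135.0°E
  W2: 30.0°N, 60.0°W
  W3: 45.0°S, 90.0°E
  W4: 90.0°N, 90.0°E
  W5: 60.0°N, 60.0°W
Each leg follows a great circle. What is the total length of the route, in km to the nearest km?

45226 km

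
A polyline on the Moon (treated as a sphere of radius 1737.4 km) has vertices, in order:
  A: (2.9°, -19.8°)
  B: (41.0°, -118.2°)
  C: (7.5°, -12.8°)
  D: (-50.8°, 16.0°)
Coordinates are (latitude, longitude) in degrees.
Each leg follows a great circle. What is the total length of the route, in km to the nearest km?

7711 km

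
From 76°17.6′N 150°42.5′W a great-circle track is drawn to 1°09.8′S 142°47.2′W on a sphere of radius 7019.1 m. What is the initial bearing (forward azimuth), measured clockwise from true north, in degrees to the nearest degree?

With φ₁ = 1.3316, φ₂ = -0.0203, Δλ = 0.1383 rad, the forward-azimuth formula gives
θ = atan2( sin Δλ cos φ₂ , cos φ₁ sin φ₂ − sin φ₁ cos φ₂ cos Δλ ) = atan2(0.1378, -0.9669) = 171.89°.
So the initial bearing is 172°.

172°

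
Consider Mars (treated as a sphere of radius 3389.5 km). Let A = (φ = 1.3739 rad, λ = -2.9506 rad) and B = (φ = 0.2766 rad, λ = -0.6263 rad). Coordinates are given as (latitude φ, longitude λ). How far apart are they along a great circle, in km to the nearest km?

4851 km

In radians: φ₁ = 1.3739, φ₂ = 0.2766, Δλ = 133.173° = 2.3243 rad.
cos c = sin φ₁ sin φ₂ + cos φ₁ cos φ₂ cos Δλ = (0.9807)(0.2731) + (0.1956)(0.9620)(-0.6842) = 0.13905,
so c = arccos(0.13905) = 1.43129 rad.
Distance = R·c = 3389.5 × 1.4313 ≈ 4851 km.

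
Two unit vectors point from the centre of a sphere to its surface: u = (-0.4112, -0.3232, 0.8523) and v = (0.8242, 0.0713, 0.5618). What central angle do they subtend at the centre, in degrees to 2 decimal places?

83.29°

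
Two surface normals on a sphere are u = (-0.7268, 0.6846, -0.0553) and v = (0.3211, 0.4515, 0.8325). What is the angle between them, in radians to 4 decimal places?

u·v = 0.0297; |u| = 1.0000, |v| = 1.0000.
cos θ = (u·v)/(|u||v|) = 0.0297, so θ = 1.5411 rad.

1.5411 rad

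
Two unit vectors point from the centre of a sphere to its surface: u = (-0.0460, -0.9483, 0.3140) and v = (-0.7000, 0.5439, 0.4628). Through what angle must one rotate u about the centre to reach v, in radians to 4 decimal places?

u·v = -0.3383; |u| = 1.0000, |v| = 1.0000.
cos θ = (u·v)/(|u||v|) = -0.3383, so θ = 1.9159 rad.

1.9159 rad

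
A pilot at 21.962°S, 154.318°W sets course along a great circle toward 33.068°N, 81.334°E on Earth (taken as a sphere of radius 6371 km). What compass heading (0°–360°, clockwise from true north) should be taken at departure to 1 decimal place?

Δλ = -124.348° = -2.1703 rad.
y = sin Δλ · cos φ₂ = (-0.8256)(0.8380) = -0.6919
x = cos φ₁ sin φ₂ − sin φ₁ cos φ₂ cos Δλ = (0.9274)(0.5456) − (-0.3740)(0.8380)(-0.5642) = 0.3292
θ = atan2(y, x) = -64.55°; adding 360° gives 295.4°.

295.4°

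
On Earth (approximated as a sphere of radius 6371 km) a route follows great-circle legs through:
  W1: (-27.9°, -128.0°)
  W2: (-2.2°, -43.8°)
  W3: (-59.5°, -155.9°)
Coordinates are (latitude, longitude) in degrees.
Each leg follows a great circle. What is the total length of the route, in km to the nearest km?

Leg W1→W2: central angle 1.4634 rad, distance 9323.2 km.
Leg W2→W3: central angle 1.7292 rad, distance 11016.7 km.
Total: 9323.2 + 11016.7 ≈ 20340 km.

20340 km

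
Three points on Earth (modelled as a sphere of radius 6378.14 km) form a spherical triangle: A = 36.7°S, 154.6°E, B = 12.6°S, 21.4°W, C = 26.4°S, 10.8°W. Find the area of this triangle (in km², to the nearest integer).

10274863 km²

Side lengths (central angles): a = 0.2970, b = 2.0145, c = 2.2786 rad; semiperimeter s = 2.2950.
By l'Huilier's theorem, tan(E/4) = √[tan(s/2) tan((s−a)/2) tan((s−b)/2) tan((s−c)/2)], giving spherical excess E = 0.2526 rad.
Area = E·R² = 0.2526 × (6378.14)² ≈ 10274863 km².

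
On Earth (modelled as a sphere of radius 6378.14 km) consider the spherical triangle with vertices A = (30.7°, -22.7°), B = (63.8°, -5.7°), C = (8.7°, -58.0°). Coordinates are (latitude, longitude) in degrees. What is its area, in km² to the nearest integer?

7617197 km²

Side lengths (central angles): a = 1.1564, b = 0.6905, c = 0.6074 rad; semiperimeter s = 1.2272.
By l'Huilier's theorem, tan(E/4) = √[tan(s/2) tan((s−a)/2) tan((s−b)/2) tan((s−c)/2)], giving spherical excess E = 0.1872 rad.
Area = E·R² = 0.1872 × (6378.14)² ≈ 7617197 km².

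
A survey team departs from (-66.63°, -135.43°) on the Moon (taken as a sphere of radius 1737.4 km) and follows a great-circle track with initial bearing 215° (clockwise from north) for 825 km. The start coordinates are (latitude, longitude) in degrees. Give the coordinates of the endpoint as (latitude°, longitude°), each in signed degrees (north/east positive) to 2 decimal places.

-74.79°, 136.53°

Angular distance δ = d/R = 825/1737.4 = 0.47485 rad; initial bearing θ = 3.7525 rad.
sin φ₂ = sin φ₁ cos δ + cos φ₁ sin δ cos θ = (-0.9180)(0.8894) + (0.3967)(0.4572)(-0.8192) = -0.9650, so φ₂ = -74.79°.
Δλ = atan2(sin θ sin δ cos φ₁, cos δ − sin φ₁ sin φ₂) = atan2(-0.1040, 0.0036) = -88.037°.
λ₂ = -135.430° − 88.037° = -223.47° → 136.53° after wrapping to (−180°, 180°].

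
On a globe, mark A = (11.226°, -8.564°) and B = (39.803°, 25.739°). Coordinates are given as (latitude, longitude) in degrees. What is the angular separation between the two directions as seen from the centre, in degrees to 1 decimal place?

With latitudes φ₁ = 11.226°, φ₂ = 39.803° and longitude difference Δλ = 34.303°:
cos c = sin φ₁ sin φ₂ + cos φ₁ cos φ₂ cos Δλ = (0.1947)(0.6401) + (0.9809)(0.7683)(0.8261) = 0.74711,
so c = arccos(0.74711) = 0.72709 rad.
So the angular separation is 41.7°.

41.7°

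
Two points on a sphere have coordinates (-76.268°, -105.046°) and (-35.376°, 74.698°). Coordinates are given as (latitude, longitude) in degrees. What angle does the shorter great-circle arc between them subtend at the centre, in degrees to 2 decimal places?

Let φ₁ = -1.3311 rad, φ₂ = -0.6174 rad, and Δλ = 3.1371 rad.
Haversine: a = sin²(Δφ/2) + cos φ₁ cos φ₂ sin²(Δλ/2) = 0.1220 + (0.2374)(0.8154)(1.0000) = 0.31558.
Central angle c = 2·arcsin(√a) = 1.19304 rad.
So the angular separation is 68.36°.

68.36°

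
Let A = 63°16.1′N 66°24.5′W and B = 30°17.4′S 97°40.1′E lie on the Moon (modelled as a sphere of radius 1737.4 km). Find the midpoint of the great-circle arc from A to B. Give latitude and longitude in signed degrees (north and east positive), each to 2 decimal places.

40.93°, 81.69°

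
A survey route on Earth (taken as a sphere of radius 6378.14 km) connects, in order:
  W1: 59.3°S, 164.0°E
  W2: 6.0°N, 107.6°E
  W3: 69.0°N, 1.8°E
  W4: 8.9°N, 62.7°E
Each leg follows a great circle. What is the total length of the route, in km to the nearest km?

26772 km

Leg W1→W2: central angle 1.3785 rad, distance 8792.3 km.
Leg W2→W3: central angle 1.5703 rad, distance 10015.3 km.
Leg W3→W4: central angle 1.2486 rad, distance 7963.9 km.
Total: 8792.3 + 10015.3 + 7963.9 ≈ 26772 km.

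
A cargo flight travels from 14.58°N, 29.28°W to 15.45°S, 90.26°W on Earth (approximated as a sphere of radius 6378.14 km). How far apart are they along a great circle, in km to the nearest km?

7495 km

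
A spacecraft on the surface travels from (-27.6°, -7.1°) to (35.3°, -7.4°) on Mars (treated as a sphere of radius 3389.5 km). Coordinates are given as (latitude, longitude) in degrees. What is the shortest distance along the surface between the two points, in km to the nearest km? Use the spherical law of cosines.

Let φ₁ = -0.4817 rad, φ₂ = 0.6161 rad, and Δλ = -0.0052 rad.
cos c = sin φ₁ sin φ₂ + cos φ₁ cos φ₂ cos Δλ = (-0.4633)(0.5779) + (0.8862)(0.8161)(1.0000) = 0.45553,
so c = arccos(0.45553) = 1.09782 rad.
Distance = R·c = 3389.5 × 1.0978 ≈ 3721 km.

3721 km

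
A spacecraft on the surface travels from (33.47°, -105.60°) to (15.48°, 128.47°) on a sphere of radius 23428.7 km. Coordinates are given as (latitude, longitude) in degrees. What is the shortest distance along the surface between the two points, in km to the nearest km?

Let φ₁ = 0.5842 rad, φ₂ = 0.2702 rad, and Δλ = -2.1979 rad.
Haversine: a = sin²(Δφ/2) + cos φ₁ cos φ₂ sin²(Δλ/2) = 0.0244 + (0.8342)(0.9637)(0.7934) = 0.66227.
Central angle c = 2·arcsin(√a) = 1.90132 rad.
Distance = R·c = 23428.7 × 1.9013 ≈ 44545 km.

44545 km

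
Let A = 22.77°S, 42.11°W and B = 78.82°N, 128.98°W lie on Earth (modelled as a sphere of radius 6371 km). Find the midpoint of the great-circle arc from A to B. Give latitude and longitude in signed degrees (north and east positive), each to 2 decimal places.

Central angle δ = 1.9497 rad. Interpolating on the sphere with fraction f = 0.5:
P = [sin((1−f)δ)·A + sin(fδ)·B] / sin δ = 0.8908·A + 0.8908·B in Cartesian coordinates,
giving P = (0.5007, -0.6851, 0.5291), i.e. latitude 31.95°, longitude -53.84°.

31.95°, -53.84°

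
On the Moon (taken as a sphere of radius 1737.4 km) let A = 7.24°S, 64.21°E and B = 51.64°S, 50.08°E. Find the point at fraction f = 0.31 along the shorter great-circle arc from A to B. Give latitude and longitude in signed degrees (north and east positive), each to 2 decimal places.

-21.13°, 61.02°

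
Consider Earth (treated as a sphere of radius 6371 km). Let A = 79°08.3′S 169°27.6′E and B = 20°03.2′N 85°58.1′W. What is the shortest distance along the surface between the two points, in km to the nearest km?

12500 km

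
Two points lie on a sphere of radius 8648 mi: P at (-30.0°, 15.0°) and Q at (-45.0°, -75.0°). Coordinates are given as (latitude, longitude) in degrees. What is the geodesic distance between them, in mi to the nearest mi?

10459 mi

Let φ₁ = -0.5236 rad, φ₂ = -0.7854 rad, and Δλ = -1.5708 rad.
cos c = sin φ₁ sin φ₂ + cos φ₁ cos φ₂ cos Δλ = (-0.5000)(-0.7071) + (0.8660)(0.7071)(0.0000) = 0.35355,
so c = arccos(0.35355) = 1.20943 rad.
Distance = R·c = 8648 × 1.2094 ≈ 10459 mi.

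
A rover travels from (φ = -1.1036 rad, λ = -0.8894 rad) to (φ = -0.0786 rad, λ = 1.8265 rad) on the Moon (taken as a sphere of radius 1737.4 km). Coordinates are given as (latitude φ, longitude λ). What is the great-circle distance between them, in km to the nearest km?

In radians: φ₁ = -1.1036, φ₂ = -0.0786, Δλ = 155.610° = 2.7159 rad.
cos c = sin φ₁ sin φ₂ + cos φ₁ cos φ₂ cos Δλ = (-0.8928)(-0.0785) + (0.4504)(0.9969)(-0.9108) = -0.33882,
so c = arccos(-0.33882) = 1.91646 rad.
Distance = R·c = 1737.4 × 1.9165 ≈ 3330 km.

3330 km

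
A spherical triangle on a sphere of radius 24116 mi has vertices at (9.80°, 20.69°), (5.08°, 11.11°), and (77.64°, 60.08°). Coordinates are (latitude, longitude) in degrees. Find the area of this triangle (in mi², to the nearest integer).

65926291 mi²

Side lengths (central angles): a = 1.3424, b = 1.2353, c = 0.1851 rad; semiperimeter s = 1.3813.
By l'Huilier's theorem, tan(E/4) = √[tan(s/2) tan((s−a)/2) tan((s−b)/2) tan((s−c)/2)], giving spherical excess E = 0.1134 rad.
Area = E·R² = 0.1134 × (24116)² ≈ 65926291 mi².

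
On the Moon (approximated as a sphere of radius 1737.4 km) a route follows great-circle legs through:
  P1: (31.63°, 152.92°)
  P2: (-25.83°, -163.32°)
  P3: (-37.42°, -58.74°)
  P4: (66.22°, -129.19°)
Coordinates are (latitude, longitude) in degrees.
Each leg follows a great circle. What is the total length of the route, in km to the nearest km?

Leg P1→P2: central angle 1.2398 rad, distance 2154.0 km.
Leg P2→P3: central angle 1.4859 rad, distance 2581.6 km.
Leg P3→P4: central angle 2.0363 rad, distance 3537.9 km.
Total: 2154.0 + 2581.6 + 3537.9 ≈ 8273 km.

8273 km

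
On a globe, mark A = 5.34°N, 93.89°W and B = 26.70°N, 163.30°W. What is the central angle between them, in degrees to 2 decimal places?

69.23°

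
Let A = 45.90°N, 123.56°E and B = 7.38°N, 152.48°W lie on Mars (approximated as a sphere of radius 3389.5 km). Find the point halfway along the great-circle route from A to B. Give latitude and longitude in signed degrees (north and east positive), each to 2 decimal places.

33.69°, 174.50°

The central angle between A and B is δ = 1.4052 rad.
With f = 0.5, the slerp weights are sin((1−f)δ)/sin δ = 0.6552 and sin(fδ)/sin δ = 0.6552.
Weighted sum of the unit vectors: (0.6552)·(-0.3847,0.5799,0.7181) + (0.6552)·(-0.8795,-0.4582,0.1284) = (-0.8283, 0.0797, 0.5546).
Converting back: φ = atan2(z, √(x²+y²)) = 33.69°, λ = atan2(y, x) = 174.50°.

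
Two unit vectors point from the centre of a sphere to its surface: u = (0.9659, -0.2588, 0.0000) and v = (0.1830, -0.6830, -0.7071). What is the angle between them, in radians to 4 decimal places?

1.2094 rad

u·v = 0.3535; |u| = 1.0000, |v| = 1.0000.
cos θ = (u·v)/(|u||v|) = 0.3535, so θ = 1.2094 rad.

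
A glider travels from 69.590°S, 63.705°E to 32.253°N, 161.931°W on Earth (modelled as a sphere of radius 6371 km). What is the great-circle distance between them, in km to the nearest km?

15005 km

In radians: φ₁ = -1.2146, φ₂ = 0.5629, Δλ = 134.364° = 2.3451 rad.
cos c = sin φ₁ sin φ₂ + cos φ₁ cos φ₂ cos Δλ = (-0.9372)(0.5337) + (0.3487)(0.8457)(-0.6992) = -0.70637,
so c = arccos(-0.70637) = 2.35516 rad.
Distance = R·c = 6371 × 2.3552 ≈ 15005 km.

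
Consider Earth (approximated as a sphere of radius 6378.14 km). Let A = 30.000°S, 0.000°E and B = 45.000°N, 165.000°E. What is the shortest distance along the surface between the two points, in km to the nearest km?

Let φ₁ = -0.5236 rad, φ₂ = 0.7854 rad, and Δλ = 2.8798 rad.
cos c = sin φ₁ sin φ₂ + cos φ₁ cos φ₂ cos Δλ = (-0.5000)(0.7071) + (0.8660)(0.7071)(-0.9659) = -0.94506,
so c = arccos(-0.94506) = 2.80857 rad.
Distance = R·c = 6378.14 × 2.8086 ≈ 17913 km.

17913 km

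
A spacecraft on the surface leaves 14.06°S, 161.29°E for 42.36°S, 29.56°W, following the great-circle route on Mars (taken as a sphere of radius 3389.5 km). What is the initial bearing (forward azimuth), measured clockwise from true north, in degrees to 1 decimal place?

170.5°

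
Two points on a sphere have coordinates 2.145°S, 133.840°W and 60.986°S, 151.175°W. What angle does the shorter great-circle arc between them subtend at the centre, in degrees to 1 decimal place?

Let φ₁ = -0.0374 rad, φ₂ = -1.0644 rad, and Δλ = -0.3026 rad.
cos c = sin φ₁ sin φ₂ + cos φ₁ cos φ₂ cos Δλ = (-0.0374)(-0.8745) + (0.9993)(0.4850)(0.9546) = 0.49540,
so c = arccos(0.49540) = 1.05250 rad.
So the angular separation is 60.3°.

60.3°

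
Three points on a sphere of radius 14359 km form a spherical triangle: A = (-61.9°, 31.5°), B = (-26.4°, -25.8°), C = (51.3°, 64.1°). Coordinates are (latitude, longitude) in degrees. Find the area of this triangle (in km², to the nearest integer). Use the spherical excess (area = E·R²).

288150869 km²

Side lengths (central angles): a = 1.9241, b = 2.0268, c = 0.9019 rad; semiperimeter s = 2.4264.
By l'Huilier's theorem, tan(E/4) = √[tan(s/2) tan((s−a)/2) tan((s−b)/2) tan((s−c)/2)], giving spherical excess E = 1.3976 rad.
Area = E·R² = 1.3976 × (14359)² ≈ 288150869 km².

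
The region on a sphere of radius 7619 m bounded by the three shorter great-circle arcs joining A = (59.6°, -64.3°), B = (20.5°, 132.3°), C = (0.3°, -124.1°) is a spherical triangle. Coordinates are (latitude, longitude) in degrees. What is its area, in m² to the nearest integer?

Side lengths (central angles): a = 1.7910, b = 1.3087, c = 1.7236 rad; semiperimeter s = 2.4116.
By l'Huilier's theorem, tan(E/4) = √[tan(s/2) tan((s−a)/2) tan((s−b)/2) tan((s−c)/2)], giving spherical excess E = 1.6247 rad.
Area = E·R² = 1.6247 × (7619)² ≈ 94311414 m².

94311414 m²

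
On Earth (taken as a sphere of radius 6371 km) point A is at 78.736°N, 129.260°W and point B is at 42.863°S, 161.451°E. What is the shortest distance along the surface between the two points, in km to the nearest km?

14240 km

With latitudes φ₁ = 78.736°, φ₂ = -42.863° and longitude difference Δλ = -69.289°:
Haversine: a = sin²(Δφ/2) + cos φ₁ cos φ₂ sin²(Δλ/2) = 0.7620 + (0.1953)(0.7330)(0.3232) = 0.80826.
Central angle c = 2·arcsin(√a) = 2.23510 rad.
Distance = R·c = 6371 × 2.2351 ≈ 14240 km.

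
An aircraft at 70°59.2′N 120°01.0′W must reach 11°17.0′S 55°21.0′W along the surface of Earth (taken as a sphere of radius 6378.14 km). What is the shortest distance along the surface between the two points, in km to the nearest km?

10327 km

With latitudes φ₁ = 70.987°, φ₂ = -11.283° and longitude difference Δλ = 64.667°:
cos c = sin φ₁ sin φ₂ + cos φ₁ cos φ₂ cos Δλ = (0.9454)(-0.1957) + (0.3258)(0.9807)(0.4279) = -0.04828,
so c = arccos(-0.04828) = 1.61910 rad.
Distance = R·c = 6378.14 × 1.6191 ≈ 10327 km.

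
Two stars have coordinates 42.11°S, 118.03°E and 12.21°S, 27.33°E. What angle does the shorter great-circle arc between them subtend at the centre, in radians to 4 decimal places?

With latitudes φ₁ = -42.110°, φ₂ = -12.210° and longitude difference Δλ = -90.700°:
cos c = sin φ₁ sin φ₂ + cos φ₁ cos φ₂ cos Δλ = (-0.6706)(-0.2115) + (0.7419)(0.9774)(-0.0122) = 0.13296,
so c = arccos(0.13296) = 1.43744 rad.
So the angular separation is 1.4374 rad.

1.4374 rad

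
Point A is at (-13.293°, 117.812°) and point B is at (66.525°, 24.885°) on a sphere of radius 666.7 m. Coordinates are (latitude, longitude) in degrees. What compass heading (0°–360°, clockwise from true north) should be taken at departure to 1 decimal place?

335.9°

Δλ = -92.927° = -1.6219 rad.
y = sin Δλ · cos φ₂ = (-0.9987)(0.3983) = -0.3978
x = cos φ₁ sin φ₂ − sin φ₁ cos φ₂ cos Δλ = (0.9732)(0.9172) − (-0.2299)(0.3983)(-0.0511) = 0.8880
θ = atan2(y, x) = -24.13°; adding 360° gives 335.9°.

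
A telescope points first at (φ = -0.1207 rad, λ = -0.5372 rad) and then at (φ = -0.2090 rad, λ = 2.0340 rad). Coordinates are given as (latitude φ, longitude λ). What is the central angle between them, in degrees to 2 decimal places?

Let φ₁ = -0.1207 rad, φ₂ = -0.2090 rad, and Δλ = 2.5712 rad.
cos c = sin φ₁ sin φ₂ + cos φ₁ cos φ₂ cos Δλ = (-0.1204)(-0.2075) + (0.9927)(0.9782)(-0.8417) = -0.79240,
so c = arccos(-0.79240) = 2.48553 rad.
So the angular separation is 142.41°.

142.41°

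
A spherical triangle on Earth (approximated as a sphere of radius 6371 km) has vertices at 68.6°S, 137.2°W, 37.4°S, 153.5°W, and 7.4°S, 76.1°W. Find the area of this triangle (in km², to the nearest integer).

17172164 km²

Side lengths (central angles): a = 1.3180, b = 1.2716, c = 0.5666 rad; semiperimeter s = 1.5781.
By l'Huilier's theorem, tan(E/4) = √[tan(s/2) tan((s−a)/2) tan((s−b)/2) tan((s−c)/2)], giving spherical excess E = 0.4231 rad.
Area = E·R² = 0.4231 × (6371)² ≈ 17172164 km².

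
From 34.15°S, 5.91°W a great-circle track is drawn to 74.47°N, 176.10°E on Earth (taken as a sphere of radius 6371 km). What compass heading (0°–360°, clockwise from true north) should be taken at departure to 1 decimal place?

With φ₁ = -0.5960, φ₂ = 1.2997, Δλ = -3.1065 rad, the forward-azimuth formula gives
θ = atan2( sin Δλ cos φ₂ , cos φ₁ sin φ₂ − sin φ₁ cos φ₂ cos Δλ ) = atan2(-0.0094, 0.6471) = -0.83°.
Adding 360° brings this into [0°, 360°): 359.2°.

359.2°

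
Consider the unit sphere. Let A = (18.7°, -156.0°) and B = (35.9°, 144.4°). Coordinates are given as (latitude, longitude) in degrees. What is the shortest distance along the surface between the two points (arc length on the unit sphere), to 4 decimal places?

0.9566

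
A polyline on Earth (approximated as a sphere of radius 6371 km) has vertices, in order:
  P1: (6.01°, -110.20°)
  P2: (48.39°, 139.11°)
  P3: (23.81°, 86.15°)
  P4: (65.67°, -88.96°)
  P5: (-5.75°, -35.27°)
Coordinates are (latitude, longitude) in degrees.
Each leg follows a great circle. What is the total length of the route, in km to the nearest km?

35444 km

Leg P1→P2: central angle 1.7265 rad, distance 10999.3 km.
Leg P2→P3: central angle 0.8395 rad, distance 5348.7 km.
Leg P3→P4: central angle 1.5785 rad, distance 10056.6 km.
Leg P4→P5: central angle 1.4188 rad, distance 9039.0 km.
Total: 10999.3 + 5348.7 + 10056.6 + 9039.0 ≈ 35444 km.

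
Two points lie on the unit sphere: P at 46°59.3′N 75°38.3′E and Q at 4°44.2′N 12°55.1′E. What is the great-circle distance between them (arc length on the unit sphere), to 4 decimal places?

Let φ₁ = 0.8201 rad, φ₂ = 0.0827 rad, and Δλ = -1.0947 rad.
cos c = sin φ₁ sin φ₂ + cos φ₁ cos φ₂ cos Δλ = (0.7312)(0.0826) + (0.6821)(0.9966)(0.4583) = 0.37197,
so c = arccos(0.37197) = 1.18967 rad.
On the unit sphere the arc length equals the central angle: 1.1897.

1.1897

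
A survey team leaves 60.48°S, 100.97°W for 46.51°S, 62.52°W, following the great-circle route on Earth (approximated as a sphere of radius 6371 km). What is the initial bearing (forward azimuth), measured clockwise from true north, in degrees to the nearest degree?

75°

With φ₁ = -1.0556, φ₂ = -0.8118, Δλ = 0.6711 rad, the forward-azimuth formula gives
θ = atan2( sin Δλ cos φ₂ , cos φ₁ sin φ₂ − sin φ₁ cos φ₂ cos Δλ ) = atan2(0.4280, 0.1115) = 75.39°.
So the initial bearing is 75°.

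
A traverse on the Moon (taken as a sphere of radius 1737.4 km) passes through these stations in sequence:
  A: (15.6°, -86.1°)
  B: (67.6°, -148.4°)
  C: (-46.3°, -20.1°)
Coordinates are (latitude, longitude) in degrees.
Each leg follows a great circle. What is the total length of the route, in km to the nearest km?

6413 km

Leg A→B: central angle 1.1382 rad, distance 1977.5 km.
Leg B→C: central angle 2.5528 rad, distance 4435.2 km.
Total: 1977.5 + 4435.2 ≈ 6413 km.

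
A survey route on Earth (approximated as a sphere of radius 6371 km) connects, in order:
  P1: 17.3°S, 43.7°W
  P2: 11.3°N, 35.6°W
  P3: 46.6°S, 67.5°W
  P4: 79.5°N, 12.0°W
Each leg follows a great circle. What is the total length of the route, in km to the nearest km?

24942 km

Leg P1→P2: central angle 0.5183 rad, distance 3302.3 km.
Leg P2→P3: central angle 1.1267 rad, distance 7178.2 km.
Leg P3→P4: central angle 2.2698 rad, distance 14461.2 km.
Total: 3302.3 + 7178.2 + 14461.2 ≈ 24942 km.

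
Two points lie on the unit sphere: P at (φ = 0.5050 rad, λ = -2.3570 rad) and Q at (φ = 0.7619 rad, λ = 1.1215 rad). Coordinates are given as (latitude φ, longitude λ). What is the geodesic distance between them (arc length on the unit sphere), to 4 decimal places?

1.8376

In radians: φ₁ = 0.5050, φ₂ = 0.7619, Δλ = -160.697° = -2.8047 rad.
Haversine: a = sin²(Δφ/2) + cos φ₁ cos φ₂ sin²(Δλ/2) = 0.0164 + (0.8752)(0.7235)(0.9719) = 0.63182.
Central angle c = 2·arcsin(√a) = 1.83759 rad.
On the unit sphere the arc length equals the central angle: 1.8376.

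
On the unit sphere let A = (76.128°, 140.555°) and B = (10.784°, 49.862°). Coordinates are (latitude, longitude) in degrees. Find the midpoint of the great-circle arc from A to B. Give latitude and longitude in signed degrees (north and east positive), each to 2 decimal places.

Central angle δ = 1.3910 rad. Interpolating on the sphere with fraction f = 0.5:
P = [sin((1−f)δ)·A + sin(fδ)·B] / sin δ = 0.6513·A + 0.6513·B in Cartesian coordinates,
giving P = (0.2918, 0.5883, 0.7541), i.e. latitude 48.95°, longitude 63.62°.

48.95°, 63.62°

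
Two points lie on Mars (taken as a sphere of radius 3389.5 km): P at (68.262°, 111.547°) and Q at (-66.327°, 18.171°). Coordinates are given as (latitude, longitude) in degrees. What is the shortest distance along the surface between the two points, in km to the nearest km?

8830 km

Let φ₁ = 1.1914 rad, φ₂ = -1.1576 rad, and Δλ = -1.6297 rad.
Haversine: a = sin²(Δφ/2) + cos φ₁ cos φ₂ sin²(Δλ/2) = 0.8510 + (0.3704)(0.4015)(0.5294) = 0.92974.
Central angle c = 2·arcsin(√a) = 2.60505 rad.
Distance = R·c = 3389.5 × 2.6050 ≈ 8830 km.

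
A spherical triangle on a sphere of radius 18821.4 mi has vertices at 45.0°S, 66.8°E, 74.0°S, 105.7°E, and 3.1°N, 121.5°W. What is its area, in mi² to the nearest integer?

Side lengths (central angles): a = 1.8121, b = 2.3993, c = 0.5892 rad; semiperimeter s = 2.4003.
By l'Huilier's theorem, tan(E/4) = √[tan(s/2) tan((s−a)/2) tan((s−b)/2) tan((s−c)/2)], giving spherical excess E = 0.0893 rad.
Area = E·R² = 0.0893 × (18821.4)² ≈ 31616647 mi².

31616647 mi²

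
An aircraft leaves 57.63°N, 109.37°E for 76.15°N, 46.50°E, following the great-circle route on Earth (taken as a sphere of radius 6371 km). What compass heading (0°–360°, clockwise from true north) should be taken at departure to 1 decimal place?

With φ₁ = 1.0058, φ₂ = 1.3291, Δλ = -1.0973 rad, the forward-azimuth formula gives
θ = atan2( sin Δλ cos φ₂ , cos φ₁ sin φ₂ − sin φ₁ cos φ₂ cos Δλ ) = atan2(-0.2130, 0.4276) = -26.48°.
Adding 360° brings this into [0°, 360°): 333.5°.

333.5°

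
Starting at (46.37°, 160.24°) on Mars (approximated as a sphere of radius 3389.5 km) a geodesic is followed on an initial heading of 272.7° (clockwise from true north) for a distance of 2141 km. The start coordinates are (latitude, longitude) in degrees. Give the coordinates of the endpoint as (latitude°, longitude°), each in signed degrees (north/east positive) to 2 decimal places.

37.11°, 112.54°

Angular distance δ = d/R = 2141/3389.5 = 0.63166 rad; initial bearing θ = 4.7595 rad.
sin φ₂ = sin φ₁ cos δ + cos φ₁ sin δ cos θ = (0.7238)(0.8071) + (0.6900)(0.5905)(0.0471) = 0.6033, so φ₂ = 37.11°.
Δλ = atan2(sin θ sin δ cos φ₁, cos δ − sin φ₁ sin φ₂) = atan2(-0.4070, 0.3703) = -47.698°.
λ₂ = 160.240° − 47.698° = 112.54°.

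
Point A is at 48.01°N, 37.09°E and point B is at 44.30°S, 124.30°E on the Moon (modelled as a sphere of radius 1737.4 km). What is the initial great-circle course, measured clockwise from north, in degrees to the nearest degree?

125°

Δλ = 87.210° = 1.5221 rad.
y = sin Δλ · cos φ₂ = (0.9988)(0.7157) = 0.7148
x = cos φ₁ sin φ₂ − sin φ₁ cos φ₂ cos Δλ = (0.6690)(-0.6984) − (0.7433)(0.7157)(0.0487) = -0.4931
θ = atan2(y, x) = 124.60°, so the bearing is 125°.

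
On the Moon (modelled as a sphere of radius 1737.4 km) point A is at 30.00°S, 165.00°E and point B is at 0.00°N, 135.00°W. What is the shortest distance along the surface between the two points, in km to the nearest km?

1951 km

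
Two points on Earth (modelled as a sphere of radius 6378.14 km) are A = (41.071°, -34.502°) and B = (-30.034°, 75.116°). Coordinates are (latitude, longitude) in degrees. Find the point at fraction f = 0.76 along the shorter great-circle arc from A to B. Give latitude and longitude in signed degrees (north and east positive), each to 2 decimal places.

-12.09°, 49.74°

The central angle between A and B is δ = 2.1507 rad.
With f = 0.76, the slerp weights are sin((1−f)δ)/sin δ = 0.5900 and sin(fδ)/sin δ = 1.1930.
Weighted sum of the unit vectors: (0.5900)·(0.6213,-0.4270,0.6570) + (1.1930)·(0.2224,0.8367,-0.5005) = (0.6319, 0.7462, -0.2095).
Converting back: φ = atan2(z, √(x²+y²)) = -12.09°, λ = atan2(y, x) = 49.74°.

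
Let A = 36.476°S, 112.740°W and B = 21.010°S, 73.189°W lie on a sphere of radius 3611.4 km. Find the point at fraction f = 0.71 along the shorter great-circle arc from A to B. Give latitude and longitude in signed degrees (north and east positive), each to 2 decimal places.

-26.64°, -83.42°

The central angle between A and B is δ = 0.6568 rad.
With f = 0.71, the slerp weights are sin((1−f)δ)/sin δ = 0.3101 and sin(fδ)/sin δ = 0.7364.
Weighted sum of the unit vectors: (0.3101)·(-0.3108,-0.7416,-0.5945) + (0.7364)·(0.2700,-0.8936,-0.3585) = (0.1024, -0.8880, -0.4483).
Converting back: φ = atan2(z, √(x²+y²)) = -26.64°, λ = atan2(y, x) = -83.42°.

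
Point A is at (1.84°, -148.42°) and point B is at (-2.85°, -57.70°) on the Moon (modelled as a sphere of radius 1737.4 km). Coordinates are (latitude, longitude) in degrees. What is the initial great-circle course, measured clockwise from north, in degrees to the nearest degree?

With φ₁ = 0.0321, φ₂ = -0.0497, Δλ = 1.5834 rad, the forward-azimuth formula gives
θ = atan2( sin Δλ cos φ₂ , cos φ₁ sin φ₂ − sin φ₁ cos φ₂ cos Δλ ) = atan2(0.9987, -0.0493) = 92.83°.
So the initial bearing is 93°.

93°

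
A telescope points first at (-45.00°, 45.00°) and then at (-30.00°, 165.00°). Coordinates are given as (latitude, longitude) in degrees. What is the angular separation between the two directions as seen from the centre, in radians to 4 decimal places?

Let φ₁ = -0.7854 rad, φ₂ = -0.5236 rad, and Δλ = 2.0944 rad.
Haversine: a = sin²(Δφ/2) + cos φ₁ cos φ₂ sin²(Δλ/2) = 0.0170 + (0.7071)(0.8660)(0.7500) = 0.47632.
Central angle c = 2·arcsin(√a) = 1.52341 rad.
So the angular separation is 1.5234 rad.

1.5234 rad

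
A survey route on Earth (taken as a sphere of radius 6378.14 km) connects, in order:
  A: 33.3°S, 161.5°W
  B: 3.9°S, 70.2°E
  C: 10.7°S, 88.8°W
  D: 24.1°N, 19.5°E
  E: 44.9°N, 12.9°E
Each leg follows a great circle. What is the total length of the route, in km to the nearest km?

45149 km

Leg A→B: central angle 2.0709 rad, distance 13208.2 km.
Leg B→C: central angle 2.6966 rad, distance 17199.0 km.
Leg C→D: central angle 1.9363 rad, distance 12350.2 km.
Leg D→E: central angle 0.3749 rad, distance 2391.2 km.
Total: 13208.2 + 17199.0 + 12350.2 + 2391.2 ≈ 45149 km.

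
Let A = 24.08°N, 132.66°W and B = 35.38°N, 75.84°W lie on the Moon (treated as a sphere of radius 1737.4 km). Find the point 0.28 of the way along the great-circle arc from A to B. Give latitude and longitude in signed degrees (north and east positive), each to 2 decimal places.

29.72°, -118.30°

The central angle between A and B is δ = 0.8716 rad.
With f = 0.28, the slerp weights are sin((1−f)δ)/sin δ = 0.7672 and sin(fδ)/sin δ = 0.3157.
Weighted sum of the unit vectors: (0.7672)·(-0.6187,-0.6714,0.4080) + (0.3157)·(0.1995,-0.7906,0.5790) = (-0.4117, -0.7647, 0.4958).
Converting back: φ = atan2(z, √(x²+y²)) = 29.72°, λ = atan2(y, x) = -118.30°.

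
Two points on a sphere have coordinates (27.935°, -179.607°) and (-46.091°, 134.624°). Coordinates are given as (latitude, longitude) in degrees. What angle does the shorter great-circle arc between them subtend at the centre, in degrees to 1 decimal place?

84.8°

In radians: φ₁ = 0.4876, φ₂ = -0.8044, Δλ = -45.769° = -0.7988 rad.
cos c = sin φ₁ sin φ₂ + cos φ₁ cos φ₂ cos Δλ = (0.4685)(-0.7204) + (0.8835)(0.6935)(0.6976) = 0.08989,
so c = arccos(0.08989) = 1.48078 rad.
So the angular separation is 84.8°.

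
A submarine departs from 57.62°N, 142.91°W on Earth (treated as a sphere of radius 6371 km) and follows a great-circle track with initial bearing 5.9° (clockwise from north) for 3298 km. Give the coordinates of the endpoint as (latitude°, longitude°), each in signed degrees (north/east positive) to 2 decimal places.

85.92°, -97.23°

Angular distance δ = d/R = 3298/6371 = 0.51766 rad; initial bearing θ = 0.1030 rad.
sin φ₂ = sin φ₁ cos δ + cos φ₁ sin δ cos θ = (0.8445)(0.8690) + (0.5355)(0.4948)(0.9947) = 0.9975, so φ₂ = 85.92°.
Δλ = atan2(sin θ sin δ cos φ₁, cos δ − sin φ₁ sin φ₂) = atan2(0.0272, 0.0266) = 45.679°.
λ₂ = -142.910° + 45.679° = -97.23°.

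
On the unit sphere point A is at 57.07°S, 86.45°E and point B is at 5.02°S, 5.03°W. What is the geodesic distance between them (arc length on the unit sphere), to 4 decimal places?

1.5113

In radians: φ₁ = -0.9961, φ₂ = -0.0876, Δλ = -91.480° = -1.5966 rad.
Haversine: a = sin²(Δφ/2) + cos φ₁ cos φ₂ sin²(Δλ/2) = 0.1925 + (0.5436)(0.9962)(0.5129) = 0.47027.
Central angle c = 2·arcsin(√a) = 1.51130 rad.
On the unit sphere the arc length equals the central angle: 1.5113.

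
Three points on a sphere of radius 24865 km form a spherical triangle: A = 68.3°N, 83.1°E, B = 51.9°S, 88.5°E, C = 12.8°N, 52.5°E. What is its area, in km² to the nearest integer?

420192053 km²

Side lengths (central angles): a = 1.2530, b = 1.0284, c = 2.0991 rad; semiperimeter s = 2.1902.
By l'Huilier's theorem, tan(E/4) = √[tan(s/2) tan((s−a)/2) tan((s−b)/2) tan((s−c)/2)], giving spherical excess E = 0.6796 rad.
Area = E·R² = 0.6796 × (24865)² ≈ 420192053 km².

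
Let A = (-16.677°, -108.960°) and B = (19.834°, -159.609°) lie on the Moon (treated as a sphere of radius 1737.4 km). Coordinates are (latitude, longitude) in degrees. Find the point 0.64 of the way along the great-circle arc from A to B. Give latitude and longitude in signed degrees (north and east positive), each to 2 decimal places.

Central angle δ = 1.0770 rad. Interpolating on the sphere with fraction f = 0.64:
P = [sin((1−f)δ)·A + sin(fδ)·B] / sin δ = 0.4294·A + 0.7223·B in Cartesian coordinates,
giving P = (-0.7705, -0.6257, 0.1218), i.e. latitude 7.00°, longitude -140.92°.

7.00°, -140.92°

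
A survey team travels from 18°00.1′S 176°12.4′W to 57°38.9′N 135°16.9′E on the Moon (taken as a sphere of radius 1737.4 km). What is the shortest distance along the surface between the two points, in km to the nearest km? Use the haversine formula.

In radians: φ₁ = -0.3142, φ₂ = 1.0062, Δλ = -48.512° = -0.8467 rad.
Haversine: a = sin²(Δφ/2) + cos φ₁ cos φ₂ sin²(Δλ/2) = 0.3761 + (0.9510)(0.5351)(0.1688) = 0.46197.
Central angle c = 2·arcsin(√a) = 1.49465 rad.
Distance = R·c = 1737.4 × 1.4947 ≈ 2597 km.

2597 km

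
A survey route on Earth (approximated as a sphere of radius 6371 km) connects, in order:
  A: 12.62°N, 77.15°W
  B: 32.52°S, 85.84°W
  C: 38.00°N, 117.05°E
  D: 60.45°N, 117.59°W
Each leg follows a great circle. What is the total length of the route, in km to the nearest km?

30954 km

Leg A→B: central angle 0.8011 rad, distance 5103.7 km.
Leg B→C: central angle 2.8026 rad, distance 17855.7 km.
Leg C→D: central angle 1.2549 rad, distance 7994.9 km.
Total: 5103.7 + 17855.7 + 7994.9 ≈ 30954 km.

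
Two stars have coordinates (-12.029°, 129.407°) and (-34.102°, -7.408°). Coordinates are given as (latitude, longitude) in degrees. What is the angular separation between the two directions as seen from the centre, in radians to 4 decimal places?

2.0642 rad

With latitudes φ₁ = -12.029°, φ₂ = -34.102° and longitude difference Δλ = -136.815°:
cos c = sin φ₁ sin φ₂ + cos φ₁ cos φ₂ cos Δλ = (-0.2084)(-0.5607) + (0.9780)(0.8280)(-0.7291) = -0.47366,
so c = arccos(-0.47366) = 2.06424 rad.
So the angular separation is 2.0642 rad.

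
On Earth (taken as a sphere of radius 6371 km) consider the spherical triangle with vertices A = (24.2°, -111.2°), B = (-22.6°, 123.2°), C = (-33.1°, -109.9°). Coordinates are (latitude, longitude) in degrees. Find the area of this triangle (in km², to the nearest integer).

63520351 km²

Side lengths (central angles): a = 1.8281, b = 1.0003, c = 2.2754 rad; semiperimeter s = 2.5519.
By l'Huilier's theorem, tan(E/4) = √[tan(s/2) tan((s−a)/2) tan((s−b)/2) tan((s−c)/2)], giving spherical excess E = 1.5649 rad.
Area = E·R² = 1.5649 × (6371)² ≈ 63520351 km².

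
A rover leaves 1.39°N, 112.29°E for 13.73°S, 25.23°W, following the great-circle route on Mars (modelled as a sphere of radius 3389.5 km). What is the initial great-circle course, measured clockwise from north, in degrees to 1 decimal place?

With φ₁ = 0.0243, φ₂ = -0.2396, Δλ = -2.4002 rad, the forward-azimuth formula gives
θ = atan2( sin Δλ cos φ₂ , cos φ₁ sin φ₂ − sin φ₁ cos φ₂ cos Δλ ) = atan2(-0.6560, -0.2199) = -108.53°.
Adding 360° brings this into [0°, 360°): 251.5°.

251.5°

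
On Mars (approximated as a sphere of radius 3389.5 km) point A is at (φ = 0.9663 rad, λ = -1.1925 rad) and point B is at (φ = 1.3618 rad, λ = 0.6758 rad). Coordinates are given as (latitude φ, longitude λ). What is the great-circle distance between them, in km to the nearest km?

Let φ₁ = 0.9663 rad, φ₂ = 1.3618 rad, and Δλ = 1.8683 rad.
Haversine: a = sin²(Δφ/2) + cos φ₁ cos φ₂ sin²(Δλ/2) = 0.0386 + (0.5683)(0.2075)(0.6466) = 0.11484.
Central angle c = 2·arcsin(√a) = 0.69146 rad.
Distance = R·c = 3389.5 × 0.6915 ≈ 2344 km.

2344 km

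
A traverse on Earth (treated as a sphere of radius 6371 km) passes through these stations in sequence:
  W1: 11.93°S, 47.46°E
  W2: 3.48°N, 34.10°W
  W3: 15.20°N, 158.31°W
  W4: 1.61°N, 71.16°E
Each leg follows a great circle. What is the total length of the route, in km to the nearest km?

36970 km

Leg W1→W2: central angle 1.4396 rad, distance 9171.9 km.
Leg W2→W3: central angle 2.1243 rad, distance 13533.7 km.
Leg W3→W4: central angle 2.2389 rad, distance 14264.0 km.
Total: 9171.9 + 13533.7 + 14264.0 ≈ 36970 km.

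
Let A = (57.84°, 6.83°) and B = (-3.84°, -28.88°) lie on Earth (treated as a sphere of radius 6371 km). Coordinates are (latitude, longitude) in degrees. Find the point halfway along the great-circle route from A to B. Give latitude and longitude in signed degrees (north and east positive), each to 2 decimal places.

28.05°, -16.62°

The central angle between A and B is δ = 1.1869 rad.
With f = 0.5, the slerp weights are sin((1−f)δ)/sin δ = 0.6031 and sin(fδ)/sin δ = 0.6031.
Weighted sum of the unit vectors: (0.6031)·(0.5285,0.0633,0.8466) + (0.6031)·(0.8737,-0.4819,-0.0670) = (0.8457, -0.2525, 0.4702).
Converting back: φ = atan2(z, √(x²+y²)) = 28.05°, λ = atan2(y, x) = -16.62°.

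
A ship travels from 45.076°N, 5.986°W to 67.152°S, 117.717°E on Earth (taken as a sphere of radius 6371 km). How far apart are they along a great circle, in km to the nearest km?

15965 km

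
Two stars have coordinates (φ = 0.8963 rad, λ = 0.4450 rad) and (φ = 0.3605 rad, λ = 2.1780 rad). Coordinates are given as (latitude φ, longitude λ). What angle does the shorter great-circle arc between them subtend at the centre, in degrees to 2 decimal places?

79.56°

With latitudes φ₁ = 51.354°, φ₂ = 20.655° and longitude difference Δλ = 99.294°:
cos c = sin φ₁ sin φ₂ + cos φ₁ cos φ₂ cos Δλ = (0.7810)(0.3527) + (0.6245)(0.9357)(-0.1615) = 0.18113,
so c = arccos(0.18113) = 1.38866 rad.
So the angular separation is 79.56°.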